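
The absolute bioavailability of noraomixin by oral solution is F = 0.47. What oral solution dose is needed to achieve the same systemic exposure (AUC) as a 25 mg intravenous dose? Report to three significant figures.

For equal systemic exposure: F × D_ev = D_iv
D_ev = D_iv / F = 25 / 0.47 = 53.1915 mg

D_oral = 53.2 mg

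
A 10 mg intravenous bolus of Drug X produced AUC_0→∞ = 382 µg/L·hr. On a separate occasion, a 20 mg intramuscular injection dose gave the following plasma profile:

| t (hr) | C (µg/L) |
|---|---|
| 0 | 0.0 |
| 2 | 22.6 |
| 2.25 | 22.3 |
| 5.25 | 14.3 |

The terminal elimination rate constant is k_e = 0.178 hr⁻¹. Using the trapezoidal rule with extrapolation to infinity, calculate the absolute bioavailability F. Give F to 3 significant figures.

F = 0.214

Trapezoidal AUC_0→5.25 (intramuscular injection):
  [0→2]: (0.0+22.6)/2 × 2 = 22.6
  [2→2.25]: (22.6+22.3)/2 × 0.25 = 5.6125
  [2.25→5.25]: (22.3+14.3)/2 × 3 = 54.9
  Sum = 83.1125 µg/L·hr
Tail: C_last/k_e = 14.3/0.178 = 80.337
AUC_0→∞ (intramuscular injection) = 83.1125 + 80.337 = 163.4495 µg/L·hr
F = (AUC_ev/D_ev)/(AUC_iv/D_iv) = (163.4495/20)/(382/10) = 8.172475/38.2 = 0.2139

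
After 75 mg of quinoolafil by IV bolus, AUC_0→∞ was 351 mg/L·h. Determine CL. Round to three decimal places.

CL = Dose_iv / AUC_0→∞
   = 75 / 351 = 0.213675 L/h

CL = 0.214 L/h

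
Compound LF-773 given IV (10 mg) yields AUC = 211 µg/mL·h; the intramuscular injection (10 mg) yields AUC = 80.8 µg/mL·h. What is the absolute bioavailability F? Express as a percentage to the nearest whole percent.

F = (AUC_ev / D_ev) / (AUC_iv / D_iv)
  = (80.8/10) / (211/10)
  = 8.08 / 21.1 = 0.3829
  = 38.29%

F = 38%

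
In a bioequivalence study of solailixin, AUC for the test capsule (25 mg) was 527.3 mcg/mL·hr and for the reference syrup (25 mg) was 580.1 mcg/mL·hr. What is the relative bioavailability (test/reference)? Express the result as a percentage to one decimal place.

F_rel = (AUC_test/D_test) / (AUC_ref/D_ref)
      = (527.3/25) / (580.1/25)
      = 21.092 / 23.204 = 0.9090 = 90.90%

F_rel = 90.9%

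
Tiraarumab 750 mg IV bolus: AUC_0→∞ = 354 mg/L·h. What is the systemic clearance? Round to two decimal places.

CL = Dose_iv / AUC_0→∞
   = 750 / 354 = 2.11864 L/h

CL = 2.12 L/h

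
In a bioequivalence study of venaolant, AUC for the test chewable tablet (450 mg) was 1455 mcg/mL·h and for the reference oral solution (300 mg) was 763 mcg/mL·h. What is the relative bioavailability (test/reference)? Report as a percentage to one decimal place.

F_rel = (AUC_test/D_test) / (AUC_ref/D_ref)
      = (1455/450) / (763/300)
      = 3.23333 / 2.54333 = 1.2713 = 127.13%

F_rel = 127.1%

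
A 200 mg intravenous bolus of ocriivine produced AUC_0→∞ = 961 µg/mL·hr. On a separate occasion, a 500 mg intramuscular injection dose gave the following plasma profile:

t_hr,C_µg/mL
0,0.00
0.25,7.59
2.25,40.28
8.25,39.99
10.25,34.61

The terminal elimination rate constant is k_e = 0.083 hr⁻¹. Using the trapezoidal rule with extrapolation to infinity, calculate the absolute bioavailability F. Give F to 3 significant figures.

F = 0.325

Trapezoidal AUC_0→10.25 (intramuscular injection):
  [0→0.25]: (0.00+7.59)/2 × 0.25 = 0.94875
  [0.25→2.25]: (7.59+40.28)/2 × 2 = 47.87
  [2.25→8.25]: (40.28+39.99)/2 × 6 = 240.81
  [8.25→10.25]: (39.99+34.61)/2 × 2 = 74.6
  Sum = 364.22875 µg/mL·hr
Tail: C_last/k_e = 34.61/0.083 = 416.988
AUC_0→∞ (intramuscular injection) = 364.22875 + 416.988 = 781.21675 µg/mL·hr
F = (AUC_ev/D_ev)/(AUC_iv/D_iv) = (781.21675/500)/(961/200) = 1.5624335/4.805 = 0.3252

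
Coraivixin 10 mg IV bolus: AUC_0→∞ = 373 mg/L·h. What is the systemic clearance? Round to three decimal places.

CL = Dose_iv / AUC_0→∞
   = 10 / 373 = 0.0268097 L/h

CL = 0.027 L/h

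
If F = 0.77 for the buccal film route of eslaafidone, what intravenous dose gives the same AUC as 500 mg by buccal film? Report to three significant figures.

D_iv = 385 mg

Systemic exposure from an extravascular dose = F × D_ev, so the equivalent IV dose is F × D_ev.
D_iv = F × D_ev = 0.77 × 500 = 385 mg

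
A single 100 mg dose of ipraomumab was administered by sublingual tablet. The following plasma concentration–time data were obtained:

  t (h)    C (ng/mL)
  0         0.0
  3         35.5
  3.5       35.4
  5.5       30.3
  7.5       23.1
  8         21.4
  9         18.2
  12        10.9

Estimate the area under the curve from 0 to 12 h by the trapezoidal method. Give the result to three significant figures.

AUC = 265 ng/mL·h

Trapezoidal AUC_0→12:
  [0→3]: (0.0+35.5)/2 × 3 = 53.25
  [3→3.5]: (35.5+35.4)/2 × 0.5 = 17.725
  [3.5→5.5]: (35.4+30.3)/2 × 2 = 65.7
  [5.5→7.5]: (30.3+23.1)/2 × 2 = 53.4
  [7.5→8]: (23.1+21.4)/2 × 0.5 = 11.125
  [8→9]: (21.4+18.2)/2 × 1 = 19.8
  [9→12]: (18.2+10.9)/2 × 3 = 43.65
  Sum = 264.65 ng/mL·h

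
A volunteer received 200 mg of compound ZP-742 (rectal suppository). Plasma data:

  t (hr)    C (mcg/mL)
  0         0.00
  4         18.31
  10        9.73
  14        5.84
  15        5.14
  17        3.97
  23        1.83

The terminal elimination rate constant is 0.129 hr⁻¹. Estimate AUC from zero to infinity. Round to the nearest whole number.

AUC = 198 mcg/mL·hr

Trapezoidal AUC_0→23:
  [0→4]: (0.00+18.31)/2 × 4 = 36.62
  [4→10]: (18.31+9.73)/2 × 6 = 84.12
  [10→14]: (9.73+5.84)/2 × 4 = 31.14
  [14→15]: (5.84+5.14)/2 × 1 = 5.49
  [15→17]: (5.14+3.97)/2 × 2 = 9.11
  [17→23]: (3.97+1.83)/2 × 6 = 17.4
  Sum = 183.88 mcg/mL·hr
Extrapolated tail: C_last / k_e = 1.83 / 0.129 = 14.186
AUC_0→∞ = 183.88 + 14.186 = 198.066 mcg/mL·hr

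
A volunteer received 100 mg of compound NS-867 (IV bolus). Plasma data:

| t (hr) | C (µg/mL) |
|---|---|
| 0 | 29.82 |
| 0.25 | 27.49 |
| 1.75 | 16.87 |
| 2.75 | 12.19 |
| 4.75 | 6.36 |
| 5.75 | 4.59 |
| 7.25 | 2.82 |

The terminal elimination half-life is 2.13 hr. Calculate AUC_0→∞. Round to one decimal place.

Trapezoidal AUC_0→7.25:
  [0→0.25]: (29.82+27.49)/2 × 0.25 = 7.16375
  [0.25→1.75]: (27.49+16.87)/2 × 1.5 = 33.27
  [1.75→2.75]: (16.87+12.19)/2 × 1 = 14.53
  [2.75→4.75]: (12.19+6.36)/2 × 2 = 18.55
  [4.75→5.75]: (6.36+4.59)/2 × 1 = 5.475
  [5.75→7.25]: (4.59+2.82)/2 × 1.5 = 5.5575
  Sum = 84.54625 µg/mL·hr
k_e = ln2 / t½ = 0.693147 / 2.13 = 0.3254 hr^-1
Extrapolated tail: C_last / k_e = 2.82 / 0.3254 = 8.666
AUC_0→∞ = 84.54625 + 8.666 = 93.21225 µg/mL·hr

AUC = 93.2 µg/mL·hr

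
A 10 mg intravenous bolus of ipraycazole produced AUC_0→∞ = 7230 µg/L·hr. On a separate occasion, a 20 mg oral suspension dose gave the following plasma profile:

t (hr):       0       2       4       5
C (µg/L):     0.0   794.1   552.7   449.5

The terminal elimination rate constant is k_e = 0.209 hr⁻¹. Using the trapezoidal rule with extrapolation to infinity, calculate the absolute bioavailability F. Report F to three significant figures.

Trapezoidal AUC_0→5 (oral suspension):
  [0→2]: (0.0+794.1)/2 × 2 = 794.1
  [2→4]: (794.1+552.7)/2 × 2 = 1346.8
  [4→5]: (552.7+449.5)/2 × 1 = 501.1
  Sum = 2642.0 µg/L·hr
Tail: C_last/k_e = 449.5/0.209 = 2150.718
AUC_0→∞ (oral suspension) = 2642.0 + 2150.718 = 4792.718 µg/L·hr
F = (AUC_ev/D_ev)/(AUC_iv/D_iv) = (4792.718/20)/(7230/10) = 239.6359/723 = 0.3314

F = 0.331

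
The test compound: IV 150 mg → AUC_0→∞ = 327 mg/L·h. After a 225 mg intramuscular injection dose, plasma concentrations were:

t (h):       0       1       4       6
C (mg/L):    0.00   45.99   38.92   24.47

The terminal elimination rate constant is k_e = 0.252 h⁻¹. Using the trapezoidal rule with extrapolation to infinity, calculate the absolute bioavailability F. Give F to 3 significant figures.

F = 0.634

Trapezoidal AUC_0→6 (intramuscular injection):
  [0→1]: (0.00+45.99)/2 × 1 = 22.995
  [1→4]: (45.99+38.92)/2 × 3 = 127.365
  [4→6]: (38.92+24.47)/2 × 2 = 63.39
  Sum = 213.75 mg/L·h
Tail: C_last/k_e = 24.47/0.252 = 97.103
AUC_0→∞ (intramuscular injection) = 213.75 + 97.103 = 310.853 mg/L·h
F = (AUC_ev/D_ev)/(AUC_iv/D_iv) = (310.853/225)/(327/150) = 1.38157/2.18 = 0.6337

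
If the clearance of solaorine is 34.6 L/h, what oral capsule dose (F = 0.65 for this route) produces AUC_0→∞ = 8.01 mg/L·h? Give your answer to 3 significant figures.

Dose = CL × AUC_0→∞ / F
     = 34.6 × 8.01 / 0.65 = 426.378 mg

Dose = 426 mg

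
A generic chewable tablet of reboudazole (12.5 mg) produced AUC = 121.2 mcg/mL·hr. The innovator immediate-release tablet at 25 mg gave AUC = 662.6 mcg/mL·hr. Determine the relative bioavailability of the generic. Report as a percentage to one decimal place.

F_rel = 36.6%

F_rel = (AUC_test/D_test) / (AUC_ref/D_ref)
      = (121.2/12.5) / (662.6/25)
      = 9.696 / 26.504 = 0.3658 = 36.58%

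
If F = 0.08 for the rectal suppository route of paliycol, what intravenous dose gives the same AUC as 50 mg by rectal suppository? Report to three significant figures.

D_iv = 4.00 mg

Systemic exposure from an extravascular dose = F × D_ev, so the equivalent IV dose is F × D_ev.
D_iv = F × D_ev = 0.08 × 50 = 4 mg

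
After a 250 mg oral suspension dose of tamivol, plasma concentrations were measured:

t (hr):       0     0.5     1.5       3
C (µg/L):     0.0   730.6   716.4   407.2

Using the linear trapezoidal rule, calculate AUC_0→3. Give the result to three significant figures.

AUC = 1750 µg/L·hr

Trapezoidal AUC_0→3:
  [0→0.5]: (0.0+730.6)/2 × 0.5 = 182.65
  [0.5→1.5]: (730.6+716.4)/2 × 1 = 723.5
  [1.5→3]: (716.4+407.2)/2 × 1.5 = 842.7
  Sum = 1748.85 µg/L·hr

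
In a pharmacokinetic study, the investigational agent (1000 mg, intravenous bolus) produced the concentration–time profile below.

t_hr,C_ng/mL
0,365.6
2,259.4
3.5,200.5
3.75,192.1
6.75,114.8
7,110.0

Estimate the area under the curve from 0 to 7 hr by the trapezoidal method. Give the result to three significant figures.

AUC = 1510 ng/mL·hr

Trapezoidal AUC_0→7:
  [0→2]: (365.6+259.4)/2 × 2 = 625.0
  [2→3.5]: (259.4+200.5)/2 × 1.5 = 344.925
  [3.5→3.75]: (200.5+192.1)/2 × 0.25 = 49.075
  [3.75→6.75]: (192.1+114.8)/2 × 3 = 460.35
  [6.75→7]: (114.8+110.0)/2 × 0.25 = 28.1
  Sum = 1507.45 ng/mL·hr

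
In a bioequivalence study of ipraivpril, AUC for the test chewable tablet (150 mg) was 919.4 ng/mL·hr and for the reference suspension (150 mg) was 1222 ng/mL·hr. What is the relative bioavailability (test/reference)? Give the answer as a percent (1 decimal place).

F_rel = 75.2%

F_rel = (AUC_test/D_test) / (AUC_ref/D_ref)
      = (919.4/150) / (1222/150)
      = 6.12933 / 8.14667 = 0.7524 = 75.24%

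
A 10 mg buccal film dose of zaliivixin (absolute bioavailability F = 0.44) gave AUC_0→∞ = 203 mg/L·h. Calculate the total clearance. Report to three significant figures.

CL = 0.0217 L/h

CL = F × Dose / AUC_0→∞
   = 0.44 × 10 / 203 = 0.0216749 L/h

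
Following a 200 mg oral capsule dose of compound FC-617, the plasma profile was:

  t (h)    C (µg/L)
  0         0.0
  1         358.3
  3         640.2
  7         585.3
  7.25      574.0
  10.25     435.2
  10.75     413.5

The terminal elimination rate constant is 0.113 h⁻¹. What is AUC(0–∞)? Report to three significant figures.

AUC = 9160 µg/L·h

Trapezoidal AUC_0→10.75:
  [0→1]: (0.0+358.3)/2 × 1 = 179.15
  [1→3]: (358.3+640.2)/2 × 2 = 998.5
  [3→7]: (640.2+585.3)/2 × 4 = 2451.0
  [7→7.25]: (585.3+574.0)/2 × 0.25 = 144.9125
  [7.25→10.25]: (574.0+435.2)/2 × 3 = 1513.8
  [10.25→10.75]: (435.2+413.5)/2 × 0.5 = 212.175
  Sum = 5499.5375 µg/L·h
Extrapolated tail: C_last / k_e = 413.5 / 0.113 = 3659.292
AUC_0→∞ = 5499.5375 + 3659.292 = 9158.8295 µg/L·h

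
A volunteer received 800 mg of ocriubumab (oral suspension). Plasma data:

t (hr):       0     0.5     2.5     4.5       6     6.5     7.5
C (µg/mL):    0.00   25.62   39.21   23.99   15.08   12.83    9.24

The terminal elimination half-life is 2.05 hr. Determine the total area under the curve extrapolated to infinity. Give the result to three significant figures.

AUC = 209 µg/mL·hr

Trapezoidal AUC_0→7.5:
  [0→0.5]: (0.00+25.62)/2 × 0.5 = 6.405
  [0.5→2.5]: (25.62+39.21)/2 × 2 = 64.83
  [2.5→4.5]: (39.21+23.99)/2 × 2 = 63.2
  [4.5→6]: (23.99+15.08)/2 × 1.5 = 29.3025
  [6→6.5]: (15.08+12.83)/2 × 0.5 = 6.9775
  [6.5→7.5]: (12.83+9.24)/2 × 1 = 11.035
  Sum = 181.75 µg/mL·hr
k_e = ln2 / t½ = 0.693147 / 2.05 = 0.3381 hr^-1
Extrapolated tail: C_last / k_e = 9.24 / 0.3381 = 27.329
AUC_0→∞ = 181.75 + 27.329 = 209.079 µg/mL·hr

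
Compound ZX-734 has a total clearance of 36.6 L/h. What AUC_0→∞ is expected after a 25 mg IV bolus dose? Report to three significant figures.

AUC_0→∞ = Dose_iv / CL
        = 25 / 36.6 = 0.68306 mg/L·h

AUC = 0.683 mg/L·h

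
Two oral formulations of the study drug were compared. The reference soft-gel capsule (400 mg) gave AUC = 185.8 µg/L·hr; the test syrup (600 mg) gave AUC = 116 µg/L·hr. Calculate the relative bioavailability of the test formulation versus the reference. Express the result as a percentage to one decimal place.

F_rel = (AUC_test/D_test) / (AUC_ref/D_ref)
      = (116/600) / (185.8/400)
      = 0.193333 / 0.4645 = 0.4162 = 41.62%

F_rel = 41.6%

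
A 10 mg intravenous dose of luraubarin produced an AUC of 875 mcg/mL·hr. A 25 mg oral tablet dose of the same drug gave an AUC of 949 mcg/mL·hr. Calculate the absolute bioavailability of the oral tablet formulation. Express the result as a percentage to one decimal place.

F = 43.4%

F = (AUC_ev / D_ev) / (AUC_iv / D_iv)
  = (949/25) / (875/10)
  = 37.96 / 87.5 = 0.4338
  = 43.38%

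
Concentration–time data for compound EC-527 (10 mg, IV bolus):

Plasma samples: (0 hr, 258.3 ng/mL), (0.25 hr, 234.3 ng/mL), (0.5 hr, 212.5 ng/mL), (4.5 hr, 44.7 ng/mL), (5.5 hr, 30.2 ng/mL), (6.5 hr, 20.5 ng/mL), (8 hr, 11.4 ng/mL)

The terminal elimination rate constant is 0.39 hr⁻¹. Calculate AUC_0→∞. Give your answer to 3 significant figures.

Trapezoidal AUC_0→8:
  [0→0.25]: (258.3+234.3)/2 × 0.25 = 61.575
  [0.25→0.5]: (234.3+212.5)/2 × 0.25 = 55.85
  [0.5→4.5]: (212.5+44.7)/2 × 4 = 514.4
  [4.5→5.5]: (44.7+30.2)/2 × 1 = 37.45
  [5.5→6.5]: (30.2+20.5)/2 × 1 = 25.35
  [6.5→8]: (20.5+11.4)/2 × 1.5 = 23.925
  Sum = 718.55 ng/mL·hr
Extrapolated tail: C_last / k_e = 11.4 / 0.39 = 29.231
AUC_0→∞ = 718.55 + 29.231 = 747.781 ng/mL·hr

AUC = 748 ng/mL·hr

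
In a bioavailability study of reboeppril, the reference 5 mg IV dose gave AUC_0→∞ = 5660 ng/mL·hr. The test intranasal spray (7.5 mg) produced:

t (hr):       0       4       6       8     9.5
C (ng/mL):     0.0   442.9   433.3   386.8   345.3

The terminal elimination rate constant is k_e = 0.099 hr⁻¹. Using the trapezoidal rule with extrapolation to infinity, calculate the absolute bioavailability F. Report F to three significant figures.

Trapezoidal AUC_0→9.5 (intranasal spray):
  [0→4]: (0.0+442.9)/2 × 4 = 885.8
  [4→6]: (442.9+433.3)/2 × 2 = 876.2
  [6→8]: (433.3+386.8)/2 × 2 = 820.1
  [8→9.5]: (386.8+345.3)/2 × 1.5 = 549.075
  Sum = 3131.175 ng/mL·hr
Tail: C_last/k_e = 345.3/0.099 = 3487.879
AUC_0→∞ (intranasal spray) = 3131.175 + 3487.879 = 6619.054 ng/mL·hr
F = (AUC_ev/D_ev)/(AUC_iv/D_iv) = (6619.054/7.5)/(5660/5) = 882.541/1132 = 0.7796

F = 0.780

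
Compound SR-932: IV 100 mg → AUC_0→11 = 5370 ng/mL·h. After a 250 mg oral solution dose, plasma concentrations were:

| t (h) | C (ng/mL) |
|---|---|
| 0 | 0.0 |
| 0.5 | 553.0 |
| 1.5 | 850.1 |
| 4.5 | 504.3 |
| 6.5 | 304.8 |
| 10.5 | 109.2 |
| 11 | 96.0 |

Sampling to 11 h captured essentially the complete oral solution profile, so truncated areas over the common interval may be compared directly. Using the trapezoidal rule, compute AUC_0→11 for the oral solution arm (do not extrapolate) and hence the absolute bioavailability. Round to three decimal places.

Trapezoidal AUC_0→11 (oral solution):
  [0→0.5]: (0.0+553.0)/2 × 0.5 = 138.25
  [0.5→1.5]: (553.0+850.1)/2 × 1 = 701.55
  [1.5→4.5]: (850.1+504.3)/2 × 3 = 2031.6
  [4.5→6.5]: (504.3+304.8)/2 × 2 = 809.1
  [6.5→10.5]: (304.8+109.2)/2 × 4 = 828.0
  [10.5→11]: (109.2+96.0)/2 × 0.5 = 51.3
  Sum = 4559.8 ng/mL·h
F = (AUC_ev/D_ev)/(AUC_iv/D_iv) = (4559.8/250)/(5370/100) = 18.2392/53.7 = 0.3396

F = 0.340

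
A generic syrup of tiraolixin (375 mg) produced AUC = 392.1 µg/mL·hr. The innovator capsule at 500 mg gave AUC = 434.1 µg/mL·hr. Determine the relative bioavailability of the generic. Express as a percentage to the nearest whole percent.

F_rel = (AUC_test/D_test) / (AUC_ref/D_ref)
      = (392.1/375) / (434.1/500)
      = 1.0456 / 0.8682 = 1.2043 = 120.43%

F_rel = 120%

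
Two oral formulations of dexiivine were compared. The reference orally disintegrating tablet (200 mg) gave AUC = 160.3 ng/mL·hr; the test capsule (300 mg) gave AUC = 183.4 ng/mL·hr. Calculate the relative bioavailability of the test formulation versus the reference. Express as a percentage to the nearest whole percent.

F_rel = (AUC_test/D_test) / (AUC_ref/D_ref)
      = (183.4/300) / (160.3/200)
      = 0.611333 / 0.8015 = 0.7627 = 76.27%

F_rel = 76%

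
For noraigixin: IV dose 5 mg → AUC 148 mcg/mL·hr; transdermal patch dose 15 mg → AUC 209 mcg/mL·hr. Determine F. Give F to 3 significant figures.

F = 0.471

F = (AUC_ev / D_ev) / (AUC_iv / D_iv)
  = (209/15) / (148/5)
  = 13.9333 / 29.6 = 0.4707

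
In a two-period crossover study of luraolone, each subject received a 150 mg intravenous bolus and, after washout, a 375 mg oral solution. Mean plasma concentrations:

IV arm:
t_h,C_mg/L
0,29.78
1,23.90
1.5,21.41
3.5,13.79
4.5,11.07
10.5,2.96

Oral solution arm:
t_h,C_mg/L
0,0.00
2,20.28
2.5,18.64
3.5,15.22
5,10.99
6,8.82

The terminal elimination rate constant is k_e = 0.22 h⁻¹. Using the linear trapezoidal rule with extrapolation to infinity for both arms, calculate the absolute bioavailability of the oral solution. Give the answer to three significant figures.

Trapezoidal AUC_0→10.5 (IV):
  [0→1]: (29.78+23.90)/2 × 1 = 26.84
  [1→1.5]: (23.90+21.41)/2 × 0.5 = 11.3275
  [1.5→3.5]: (21.41+13.79)/2 × 2 = 35.2
  [3.5→4.5]: (13.79+11.07)/2 × 1 = 12.43
  [4.5→10.5]: (11.07+2.96)/2 × 6 = 42.09
  Sum = 127.8875 mg/L·h
IV tail: 2.96/0.22 = 13.455; AUC_iv,0→∞ = 127.8875 + 13.455 = 141.3425 mg/L·h
Trapezoidal AUC_0→6 (oral solution):
  [0→2]: (0.00+20.28)/2 × 2 = 20.28
  [2→2.5]: (20.28+18.64)/2 × 0.5 = 9.73
  [2.5→3.5]: (18.64+15.22)/2 × 1 = 16.93
  [3.5→5]: (15.22+10.99)/2 × 1.5 = 19.6575
  [5→6]: (10.99+8.82)/2 × 1 = 9.905
  Sum = 76.5025 mg/L·h
oral solution tail: 8.82/0.22 = 40.091; AUC_ev,0→∞ = 76.5025 + 40.091 = 116.5935 mg/L·h
F = (AUC_ev/D_ev)/(AUC_iv/D_iv) = (116.5935/375)/(141.3425/150) = 0.310916/0.942283 = 0.3300

F = 0.330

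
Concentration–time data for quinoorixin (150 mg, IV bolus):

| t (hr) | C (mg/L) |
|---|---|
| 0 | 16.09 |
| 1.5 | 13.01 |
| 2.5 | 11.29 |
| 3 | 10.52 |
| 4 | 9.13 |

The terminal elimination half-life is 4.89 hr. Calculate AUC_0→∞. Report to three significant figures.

AUC = 114 mg/L·hr

Trapezoidal AUC_0→4:
  [0→1.5]: (16.09+13.01)/2 × 1.5 = 21.825
  [1.5→2.5]: (13.01+11.29)/2 × 1 = 12.15
  [2.5→3]: (11.29+10.52)/2 × 0.5 = 5.4525
  [3→4]: (10.52+9.13)/2 × 1 = 9.825
  Sum = 49.2525 mg/L·hr
k_e = ln2 / t½ = 0.693147 / 4.89 = 0.1417 hr^-1
Extrapolated tail: C_last / k_e = 9.13 / 0.1417 = 64.432
AUC_0→∞ = 49.2525 + 64.432 = 113.6845 mg/L·hr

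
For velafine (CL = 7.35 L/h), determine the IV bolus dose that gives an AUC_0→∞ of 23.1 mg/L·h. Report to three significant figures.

Dose = 170 mg

Dose_iv = CL × AUC_0→∞
     = 7.35 × 23.1 = 169.785 mg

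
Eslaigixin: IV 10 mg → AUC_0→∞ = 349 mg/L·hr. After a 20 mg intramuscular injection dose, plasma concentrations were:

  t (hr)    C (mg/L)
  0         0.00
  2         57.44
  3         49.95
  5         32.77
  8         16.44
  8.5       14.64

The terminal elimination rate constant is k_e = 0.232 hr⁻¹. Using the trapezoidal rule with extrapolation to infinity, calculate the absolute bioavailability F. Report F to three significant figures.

Trapezoidal AUC_0→8.5 (intramuscular injection):
  [0→2]: (0.00+57.44)/2 × 2 = 57.44
  [2→3]: (57.44+49.95)/2 × 1 = 53.695
  [3→5]: (49.95+32.77)/2 × 2 = 82.72
  [5→8]: (32.77+16.44)/2 × 3 = 73.815
  [8→8.5]: (16.44+14.64)/2 × 0.5 = 7.77
  Sum = 275.44 mg/L·hr
Tail: C_last/k_e = 14.64/0.232 = 63.103
AUC_0→∞ (intramuscular injection) = 275.44 + 63.103 = 338.543 mg/L·hr
F = (AUC_ev/D_ev)/(AUC_iv/D_iv) = (338.543/20)/(349/10) = 16.92715/34.9 = 0.4850

F = 0.485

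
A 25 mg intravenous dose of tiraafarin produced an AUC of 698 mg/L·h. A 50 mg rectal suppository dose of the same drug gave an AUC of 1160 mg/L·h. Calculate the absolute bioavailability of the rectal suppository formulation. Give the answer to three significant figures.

F = (AUC_ev / D_ev) / (AUC_iv / D_iv)
  = (1160/50) / (698/25)
  = 23.2 / 27.92 = 0.8309

F = 0.831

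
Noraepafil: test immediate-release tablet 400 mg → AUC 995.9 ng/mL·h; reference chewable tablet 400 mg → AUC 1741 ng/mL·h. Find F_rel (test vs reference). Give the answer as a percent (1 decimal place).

F_rel = (AUC_test/D_test) / (AUC_ref/D_ref)
      = (995.9/400) / (1741/400)
      = 2.48975 / 4.3525 = 0.5720 = 57.20%

F_rel = 57.2%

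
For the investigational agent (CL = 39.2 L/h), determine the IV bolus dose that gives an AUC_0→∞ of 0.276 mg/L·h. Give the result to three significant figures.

Dose = 10.8 mg

Dose_iv = CL × AUC_0→∞
     = 39.2 × 0.276 = 10.8192 mg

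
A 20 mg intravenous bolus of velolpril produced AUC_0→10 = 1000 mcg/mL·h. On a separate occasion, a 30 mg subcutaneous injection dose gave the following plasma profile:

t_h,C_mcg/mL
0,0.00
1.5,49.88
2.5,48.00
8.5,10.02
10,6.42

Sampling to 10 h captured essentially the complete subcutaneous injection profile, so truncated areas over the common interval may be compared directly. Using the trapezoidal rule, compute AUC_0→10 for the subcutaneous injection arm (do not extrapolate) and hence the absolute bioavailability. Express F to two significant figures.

F = 0.18

Trapezoidal AUC_0→10 (subcutaneous injection):
  [0→1.5]: (0.00+49.88)/2 × 1.5 = 37.41
  [1.5→2.5]: (49.88+48.00)/2 × 1 = 48.94
  [2.5→8.5]: (48.00+10.02)/2 × 6 = 174.06
  [8.5→10]: (10.02+6.42)/2 × 1.5 = 12.33
  Sum = 272.74 mcg/mL·h
F = (AUC_ev/D_ev)/(AUC_iv/D_iv) = (272.74/30)/(1000/20) = 9.09133/50 = 0.1818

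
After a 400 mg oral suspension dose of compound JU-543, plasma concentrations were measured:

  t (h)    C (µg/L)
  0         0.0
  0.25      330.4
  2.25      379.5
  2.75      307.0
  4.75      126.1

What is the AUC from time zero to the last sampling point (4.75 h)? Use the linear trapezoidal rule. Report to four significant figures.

AUC = 1356 µg/L·h

Trapezoidal AUC_0→4.75:
  [0→0.25]: (0.0+330.4)/2 × 0.25 = 41.3
  [0.25→2.25]: (330.4+379.5)/2 × 2 = 709.9
  [2.25→2.75]: (379.5+307.0)/2 × 0.5 = 171.625
  [2.75→4.75]: (307.0+126.1)/2 × 2 = 433.1
  Sum = 1355.925 µg/L·h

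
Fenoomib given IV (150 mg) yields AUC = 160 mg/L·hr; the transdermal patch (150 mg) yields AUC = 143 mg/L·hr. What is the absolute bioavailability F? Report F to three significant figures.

F = (AUC_ev / D_ev) / (AUC_iv / D_iv)
  = (143/150) / (160/150)
  = 0.953333 / 1.06667 = 0.8937

F = 0.894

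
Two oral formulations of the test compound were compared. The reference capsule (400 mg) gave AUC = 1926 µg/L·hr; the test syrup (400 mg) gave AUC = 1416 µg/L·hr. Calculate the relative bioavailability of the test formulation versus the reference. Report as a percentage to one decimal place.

F_rel = 73.5%

F_rel = (AUC_test/D_test) / (AUC_ref/D_ref)
      = (1416/400) / (1926/400)
      = 3.54 / 4.815 = 0.7352 = 73.52%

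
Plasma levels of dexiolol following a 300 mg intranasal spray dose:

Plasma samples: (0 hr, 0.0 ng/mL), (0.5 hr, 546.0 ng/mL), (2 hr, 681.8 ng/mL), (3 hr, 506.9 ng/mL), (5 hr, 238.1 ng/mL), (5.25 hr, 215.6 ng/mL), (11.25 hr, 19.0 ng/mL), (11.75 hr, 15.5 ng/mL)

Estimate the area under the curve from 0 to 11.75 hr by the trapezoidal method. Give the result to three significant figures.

AUC = 3170 ng/mL·hr

Trapezoidal AUC_0→11.75:
  [0→0.5]: (0.0+546.0)/2 × 0.5 = 136.5
  [0.5→2]: (546.0+681.8)/2 × 1.5 = 920.85
  [2→3]: (681.8+506.9)/2 × 1 = 594.35
  [3→5]: (506.9+238.1)/2 × 2 = 745.0
  [5→5.25]: (238.1+215.6)/2 × 0.25 = 56.7125
  [5.25→11.25]: (215.6+19.0)/2 × 6 = 703.8
  [11.25→11.75]: (19.0+15.5)/2 × 0.5 = 8.625
  Sum = 3165.8375 ng/mL·hr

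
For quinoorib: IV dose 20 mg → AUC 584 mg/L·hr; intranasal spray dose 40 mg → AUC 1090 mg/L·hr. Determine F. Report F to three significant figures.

F = 0.933

F = (AUC_ev / D_ev) / (AUC_iv / D_iv)
  = (1090/40) / (584/20)
  = 27.25 / 29.2 = 0.9332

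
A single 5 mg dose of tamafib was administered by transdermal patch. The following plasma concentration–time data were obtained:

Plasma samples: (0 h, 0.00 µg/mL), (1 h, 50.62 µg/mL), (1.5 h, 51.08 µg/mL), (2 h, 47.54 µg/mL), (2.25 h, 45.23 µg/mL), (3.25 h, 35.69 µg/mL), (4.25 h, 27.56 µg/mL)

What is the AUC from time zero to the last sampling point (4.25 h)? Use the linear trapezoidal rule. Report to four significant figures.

Trapezoidal AUC_0→4.25:
  [0→1]: (0.00+50.62)/2 × 1 = 25.31
  [1→1.5]: (50.62+51.08)/2 × 0.5 = 25.425
  [1.5→2]: (51.08+47.54)/2 × 0.5 = 24.655
  [2→2.25]: (47.54+45.23)/2 × 0.25 = 11.59625
  [2.25→3.25]: (45.23+35.69)/2 × 1 = 40.46
  [3.25→4.25]: (35.69+27.56)/2 × 1 = 31.625
  Sum = 159.07125 µg/mL·h

AUC = 159.1 µg/mL·h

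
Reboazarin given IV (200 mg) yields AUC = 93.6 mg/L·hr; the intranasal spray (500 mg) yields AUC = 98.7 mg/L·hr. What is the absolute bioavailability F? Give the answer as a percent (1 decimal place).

F = 42.2%

F = (AUC_ev / D_ev) / (AUC_iv / D_iv)
  = (98.7/500) / (93.6/200)
  = 0.1974 / 0.468 = 0.4218
  = 42.18%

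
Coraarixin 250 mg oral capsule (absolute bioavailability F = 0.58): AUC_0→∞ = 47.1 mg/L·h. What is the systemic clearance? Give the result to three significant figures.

CL = 3.08 L/h

CL = F × Dose / AUC_0→∞
   = 0.58 × 250 / 47.1 = 3.07856 L/h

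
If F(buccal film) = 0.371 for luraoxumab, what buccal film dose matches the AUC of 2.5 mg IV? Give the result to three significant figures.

D_buccal = 6.74 mg

For equal systemic exposure: F × D_ev = D_iv
D_ev = D_iv / F = 2.5 / 0.371 = 6.73854 mg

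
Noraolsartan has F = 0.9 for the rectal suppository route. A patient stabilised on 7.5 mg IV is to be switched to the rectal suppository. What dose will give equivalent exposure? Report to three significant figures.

D_rectal = 8.33 mg

For equal systemic exposure: F × D_ev = D_iv
D_ev = D_iv / F = 7.5 / 0.9 = 8.33333 mg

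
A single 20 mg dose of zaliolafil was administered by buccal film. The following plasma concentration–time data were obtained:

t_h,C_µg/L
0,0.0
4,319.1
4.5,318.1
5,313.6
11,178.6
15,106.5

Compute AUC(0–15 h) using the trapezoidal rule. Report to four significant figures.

Trapezoidal AUC_0→15:
  [0→4]: (0.0+319.1)/2 × 4 = 638.2
  [4→4.5]: (319.1+318.1)/2 × 0.5 = 159.3
  [4.5→5]: (318.1+313.6)/2 × 0.5 = 157.925
  [5→11]: (313.6+178.6)/2 × 6 = 1476.6
  [11→15]: (178.6+106.5)/2 × 4 = 570.2
  Sum = 3002.225 µg/L·h

AUC = 3002 µg/L·h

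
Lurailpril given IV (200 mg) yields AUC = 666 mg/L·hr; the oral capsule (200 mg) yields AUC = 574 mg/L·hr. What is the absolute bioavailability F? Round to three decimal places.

F = (AUC_ev / D_ev) / (AUC_iv / D_iv)
  = (574/200) / (666/200)
  = 2.87 / 3.33 = 0.8619

F = 0.862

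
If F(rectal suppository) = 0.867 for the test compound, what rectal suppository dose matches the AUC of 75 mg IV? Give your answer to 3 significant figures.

For equal systemic exposure: F × D_ev = D_iv
D_ev = D_iv / F = 75 / 0.867 = 86.5052 mg

D_rectal = 86.5 mg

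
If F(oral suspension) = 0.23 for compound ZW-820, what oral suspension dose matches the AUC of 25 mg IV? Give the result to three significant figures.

D_oral = 109 mg

For equal systemic exposure: F × D_ev = D_iv
D_ev = D_iv / F = 25 / 0.23 = 108.696 mg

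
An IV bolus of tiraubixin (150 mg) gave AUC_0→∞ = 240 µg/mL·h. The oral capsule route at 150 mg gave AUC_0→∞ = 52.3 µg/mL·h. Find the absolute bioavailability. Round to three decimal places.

F = (AUC_ev / D_ev) / (AUC_iv / D_iv)
  = (52.3/150) / (240/150)
  = 0.348667 / 1.6 = 0.2179

F = 0.218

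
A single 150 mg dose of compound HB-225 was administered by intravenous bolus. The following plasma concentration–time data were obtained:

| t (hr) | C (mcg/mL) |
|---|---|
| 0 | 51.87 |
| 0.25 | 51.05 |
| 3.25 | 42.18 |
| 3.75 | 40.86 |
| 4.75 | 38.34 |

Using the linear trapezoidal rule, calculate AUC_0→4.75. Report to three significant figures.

Trapezoidal AUC_0→4.75:
  [0→0.25]: (51.87+51.05)/2 × 0.25 = 12.865
  [0.25→3.25]: (51.05+42.18)/2 × 3 = 139.845
  [3.25→3.75]: (42.18+40.86)/2 × 0.5 = 20.76
  [3.75→4.75]: (40.86+38.34)/2 × 1 = 39.6
  Sum = 213.07 mcg/mL·hr

AUC = 213 mcg/mL·hr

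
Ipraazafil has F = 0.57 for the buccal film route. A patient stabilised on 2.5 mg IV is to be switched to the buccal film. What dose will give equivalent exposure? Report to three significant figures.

D_buccal = 4.39 mg

For equal systemic exposure: F × D_ev = D_iv
D_ev = D_iv / F = 2.5 / 0.57 = 4.38596 mg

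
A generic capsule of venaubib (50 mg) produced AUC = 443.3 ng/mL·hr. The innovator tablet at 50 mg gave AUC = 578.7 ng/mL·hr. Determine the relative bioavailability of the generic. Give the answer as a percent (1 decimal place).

F_rel = (AUC_test/D_test) / (AUC_ref/D_ref)
      = (443.3/50) / (578.7/50)
      = 8.866 / 11.574 = 0.7660 = 76.60%

F_rel = 76.6%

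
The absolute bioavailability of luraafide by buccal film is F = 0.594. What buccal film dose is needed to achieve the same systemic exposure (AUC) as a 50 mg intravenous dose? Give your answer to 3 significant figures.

For equal systemic exposure: F × D_ev = D_iv
D_ev = D_iv / F = 50 / 0.594 = 84.1751 mg

D_buccal = 84.2 mg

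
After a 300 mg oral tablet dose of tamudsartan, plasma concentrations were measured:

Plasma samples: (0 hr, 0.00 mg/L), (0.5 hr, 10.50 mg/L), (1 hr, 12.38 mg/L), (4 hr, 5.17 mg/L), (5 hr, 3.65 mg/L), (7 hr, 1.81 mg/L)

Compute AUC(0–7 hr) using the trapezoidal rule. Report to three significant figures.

Trapezoidal AUC_0→7:
  [0→0.5]: (0.00+10.50)/2 × 0.5 = 2.625
  [0.5→1]: (10.50+12.38)/2 × 0.5 = 5.72
  [1→4]: (12.38+5.17)/2 × 3 = 26.325
  [4→5]: (5.17+3.65)/2 × 1 = 4.41
  [5→7]: (3.65+1.81)/2 × 2 = 5.46
  Sum = 44.54 mg/L·hr

AUC = 44.5 mg/L·hr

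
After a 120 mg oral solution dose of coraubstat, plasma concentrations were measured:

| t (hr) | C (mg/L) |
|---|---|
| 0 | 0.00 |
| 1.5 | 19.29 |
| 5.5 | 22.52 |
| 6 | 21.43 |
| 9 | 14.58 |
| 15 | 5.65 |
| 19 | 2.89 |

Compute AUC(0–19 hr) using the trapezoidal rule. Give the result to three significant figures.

AUC = 241 mg/L·hr

Trapezoidal AUC_0→19:
  [0→1.5]: (0.00+19.29)/2 × 1.5 = 14.4675
  [1.5→5.5]: (19.29+22.52)/2 × 4 = 83.62
  [5.5→6]: (22.52+21.43)/2 × 0.5 = 10.9875
  [6→9]: (21.43+14.58)/2 × 3 = 54.015
  [9→15]: (14.58+5.65)/2 × 6 = 60.69
  [15→19]: (5.65+2.89)/2 × 4 = 17.08
  Sum = 240.86 mg/L·hr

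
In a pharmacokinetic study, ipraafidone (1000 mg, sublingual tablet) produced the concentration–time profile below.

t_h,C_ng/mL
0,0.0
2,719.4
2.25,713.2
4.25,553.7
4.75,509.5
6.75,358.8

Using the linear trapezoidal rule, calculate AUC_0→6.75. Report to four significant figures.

AUC = 3299 ng/mL·h

Trapezoidal AUC_0→6.75:
  [0→2]: (0.0+719.4)/2 × 2 = 719.4
  [2→2.25]: (719.4+713.2)/2 × 0.25 = 179.075
  [2.25→4.25]: (713.2+553.7)/2 × 2 = 1266.9
  [4.25→4.75]: (553.7+509.5)/2 × 0.5 = 265.8
  [4.75→6.75]: (509.5+358.8)/2 × 2 = 868.3
  Sum = 3299.475 ng/mL·h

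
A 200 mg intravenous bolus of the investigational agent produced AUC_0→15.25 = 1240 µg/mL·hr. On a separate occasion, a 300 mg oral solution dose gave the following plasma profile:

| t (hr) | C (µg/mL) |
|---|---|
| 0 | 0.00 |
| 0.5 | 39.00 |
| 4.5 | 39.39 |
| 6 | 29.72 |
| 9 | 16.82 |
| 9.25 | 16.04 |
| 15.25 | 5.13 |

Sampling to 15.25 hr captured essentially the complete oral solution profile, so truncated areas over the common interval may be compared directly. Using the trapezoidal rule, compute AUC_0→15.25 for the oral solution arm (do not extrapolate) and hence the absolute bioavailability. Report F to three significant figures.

Trapezoidal AUC_0→15.25 (oral solution):
  [0→0.5]: (0.00+39.00)/2 × 0.5 = 9.75
  [0.5→4.5]: (39.00+39.39)/2 × 4 = 156.78
  [4.5→6]: (39.39+29.72)/2 × 1.5 = 51.8325
  [6→9]: (29.72+16.82)/2 × 3 = 69.81
  [9→9.25]: (16.82+16.04)/2 × 0.25 = 4.1075
  [9.25→15.25]: (16.04+5.13)/2 × 6 = 63.51
  Sum = 355.79 µg/mL·hr
F = (AUC_ev/D_ev)/(AUC_iv/D_iv) = (355.79/300)/(1240/200) = 1.18597/6.2 = 0.1913

F = 0.191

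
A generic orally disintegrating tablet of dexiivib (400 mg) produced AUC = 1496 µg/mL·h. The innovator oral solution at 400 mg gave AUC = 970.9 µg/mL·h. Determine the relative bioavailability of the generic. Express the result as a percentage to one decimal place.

F_rel = (AUC_test/D_test) / (AUC_ref/D_ref)
      = (1496/400) / (970.9/400)
      = 3.74 / 2.42725 = 1.5408 = 154.08%

F_rel = 154.1%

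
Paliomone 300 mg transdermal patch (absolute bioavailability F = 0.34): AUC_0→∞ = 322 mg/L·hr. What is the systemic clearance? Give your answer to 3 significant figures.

CL = F × Dose / AUC_0→∞
   = 0.34 × 300 / 322 = 0.31677 L/hr

CL = 0.317 L/hr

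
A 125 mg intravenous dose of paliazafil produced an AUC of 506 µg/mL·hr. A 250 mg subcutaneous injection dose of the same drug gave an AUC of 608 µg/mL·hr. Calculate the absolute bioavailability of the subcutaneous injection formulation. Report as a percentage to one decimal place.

F = (AUC_ev / D_ev) / (AUC_iv / D_iv)
  = (608/250) / (506/125)
  = 2.432 / 4.048 = 0.6008
  = 60.08%

F = 60.1%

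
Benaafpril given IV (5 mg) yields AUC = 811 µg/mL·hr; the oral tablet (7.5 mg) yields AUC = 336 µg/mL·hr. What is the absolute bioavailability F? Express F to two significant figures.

F = (AUC_ev / D_ev) / (AUC_iv / D_iv)
  = (336/7.5) / (811/5)
  = 44.8 / 162.2 = 0.2762

F = 0.28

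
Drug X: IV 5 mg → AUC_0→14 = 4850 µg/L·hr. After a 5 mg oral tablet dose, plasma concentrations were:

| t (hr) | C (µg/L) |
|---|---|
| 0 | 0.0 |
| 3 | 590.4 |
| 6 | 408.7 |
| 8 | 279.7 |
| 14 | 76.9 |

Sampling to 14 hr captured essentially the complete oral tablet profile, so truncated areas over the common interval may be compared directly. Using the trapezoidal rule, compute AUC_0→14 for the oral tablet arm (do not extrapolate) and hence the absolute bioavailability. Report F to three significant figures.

Trapezoidal AUC_0→14 (oral tablet):
  [0→3]: (0.0+590.4)/2 × 3 = 885.6
  [3→6]: (590.4+408.7)/2 × 3 = 1498.65
  [6→8]: (408.7+279.7)/2 × 2 = 688.4
  [8→14]: (279.7+76.9)/2 × 6 = 1069.8
  Sum = 4142.45 µg/L·hr
F = (AUC_ev/D_ev)/(AUC_iv/D_iv) = (4142.45/5)/(4850/5) = 828.49/970 = 0.8541

F = 0.854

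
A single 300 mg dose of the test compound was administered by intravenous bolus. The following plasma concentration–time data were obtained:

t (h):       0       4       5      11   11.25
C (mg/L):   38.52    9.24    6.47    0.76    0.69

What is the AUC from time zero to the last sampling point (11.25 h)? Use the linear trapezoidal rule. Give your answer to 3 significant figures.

Trapezoidal AUC_0→11.25:
  [0→4]: (38.52+9.24)/2 × 4 = 95.52
  [4→5]: (9.24+6.47)/2 × 1 = 7.855
  [5→11]: (6.47+0.76)/2 × 6 = 21.69
  [11→11.25]: (0.76+0.69)/2 × 0.25 = 0.18125
  Sum = 125.24625 mg/L·h

AUC = 125 mg/L·h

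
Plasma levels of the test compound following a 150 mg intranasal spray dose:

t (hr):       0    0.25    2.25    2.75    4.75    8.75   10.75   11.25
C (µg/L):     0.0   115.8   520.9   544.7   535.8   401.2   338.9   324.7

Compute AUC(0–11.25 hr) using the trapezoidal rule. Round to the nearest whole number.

Trapezoidal AUC_0→11.25:
  [0→0.25]: (0.0+115.8)/2 × 0.25 = 14.475
  [0.25→2.25]: (115.8+520.9)/2 × 2 = 636.7
  [2.25→2.75]: (520.9+544.7)/2 × 0.5 = 266.4
  [2.75→4.75]: (544.7+535.8)/2 × 2 = 1080.5
  [4.75→8.75]: (535.8+401.2)/2 × 4 = 1874.0
  [8.75→10.75]: (401.2+338.9)/2 × 2 = 740.1
  [10.75→11.25]: (338.9+324.7)/2 × 0.5 = 165.9
  Sum = 4778.075 µg/L·hr

AUC = 4778 µg/L·hr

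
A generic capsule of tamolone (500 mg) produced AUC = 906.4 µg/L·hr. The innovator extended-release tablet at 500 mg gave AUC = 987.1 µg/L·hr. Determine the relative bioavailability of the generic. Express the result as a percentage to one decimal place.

F_rel = (AUC_test/D_test) / (AUC_ref/D_ref)
      = (906.4/500) / (987.1/500)
      = 1.8128 / 1.9742 = 0.9182 = 91.82%

F_rel = 91.8%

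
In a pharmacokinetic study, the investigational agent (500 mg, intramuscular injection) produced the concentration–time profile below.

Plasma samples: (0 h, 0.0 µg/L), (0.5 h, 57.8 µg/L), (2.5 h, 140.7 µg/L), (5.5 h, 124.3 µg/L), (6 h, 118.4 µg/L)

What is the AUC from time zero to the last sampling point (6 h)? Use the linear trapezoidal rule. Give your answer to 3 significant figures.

AUC = 671 µg/L·h

Trapezoidal AUC_0→6:
  [0→0.5]: (0.0+57.8)/2 × 0.5 = 14.45
  [0.5→2.5]: (57.8+140.7)/2 × 2 = 198.5
  [2.5→5.5]: (140.7+124.3)/2 × 3 = 397.5
  [5.5→6]: (124.3+118.4)/2 × 0.5 = 60.675
  Sum = 671.125 µg/L·h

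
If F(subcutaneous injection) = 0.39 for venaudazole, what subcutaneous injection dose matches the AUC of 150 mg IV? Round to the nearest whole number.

D_subcutaneous = 385 mg

For equal systemic exposure: F × D_ev = D_iv
D_ev = D_iv / F = 150 / 0.39 = 384.615 mg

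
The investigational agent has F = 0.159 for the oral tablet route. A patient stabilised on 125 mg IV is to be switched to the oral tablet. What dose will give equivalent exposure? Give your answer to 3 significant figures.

For equal systemic exposure: F × D_ev = D_iv
D_ev = D_iv / F = 125 / 0.159 = 786.164 mg

D_oral = 786 mg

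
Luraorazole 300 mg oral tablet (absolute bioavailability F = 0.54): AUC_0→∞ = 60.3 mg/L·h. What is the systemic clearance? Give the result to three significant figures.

CL = 2.69 L/h

CL = F × Dose / AUC_0→∞
   = 0.54 × 300 / 60.3 = 2.68657 L/h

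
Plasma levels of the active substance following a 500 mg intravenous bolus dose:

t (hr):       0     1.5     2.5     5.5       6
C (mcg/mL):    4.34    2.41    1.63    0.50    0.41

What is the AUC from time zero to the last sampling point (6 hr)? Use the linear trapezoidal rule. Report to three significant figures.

Trapezoidal AUC_0→6:
  [0→1.5]: (4.34+2.41)/2 × 1.5 = 5.0625
  [1.5→2.5]: (2.41+1.63)/2 × 1 = 2.02
  [2.5→5.5]: (1.63+0.50)/2 × 3 = 3.195
  [5.5→6]: (0.50+0.41)/2 × 0.5 = 0.2275
  Sum = 10.505 mcg/mL·hr

AUC = 10.5 mcg/mL·hr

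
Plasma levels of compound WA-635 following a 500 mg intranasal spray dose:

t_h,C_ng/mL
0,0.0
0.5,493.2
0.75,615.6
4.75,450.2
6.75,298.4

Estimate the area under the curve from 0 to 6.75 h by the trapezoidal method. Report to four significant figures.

Trapezoidal AUC_0→6.75:
  [0→0.5]: (0.0+493.2)/2 × 0.5 = 123.3
  [0.5→0.75]: (493.2+615.6)/2 × 0.25 = 138.6
  [0.75→4.75]: (615.6+450.2)/2 × 4 = 2131.6
  [4.75→6.75]: (450.2+298.4)/2 × 2 = 748.6
  Sum = 3142.1 ng/mL·h

AUC = 3142 ng/mL·h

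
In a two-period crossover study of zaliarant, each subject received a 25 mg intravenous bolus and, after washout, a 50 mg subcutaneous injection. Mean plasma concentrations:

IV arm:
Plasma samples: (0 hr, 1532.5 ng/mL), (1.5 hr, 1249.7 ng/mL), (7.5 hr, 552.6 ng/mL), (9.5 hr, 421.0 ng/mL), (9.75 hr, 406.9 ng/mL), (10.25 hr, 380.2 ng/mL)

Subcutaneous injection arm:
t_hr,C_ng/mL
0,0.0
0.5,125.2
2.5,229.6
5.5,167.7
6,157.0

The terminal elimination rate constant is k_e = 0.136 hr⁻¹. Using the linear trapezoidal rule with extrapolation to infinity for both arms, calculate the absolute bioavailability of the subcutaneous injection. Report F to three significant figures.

Trapezoidal AUC_0→10.25 (IV):
  [0→1.5]: (1532.5+1249.7)/2 × 1.5 = 2086.65
  [1.5→7.5]: (1249.7+552.6)/2 × 6 = 5406.9
  [7.5→9.5]: (552.6+421.0)/2 × 2 = 973.6
  [9.5→9.75]: (421.0+406.9)/2 × 0.25 = 103.4875
  [9.75→10.25]: (406.9+380.2)/2 × 0.5 = 196.775
  Sum = 8767.4125 ng/mL·hr
IV tail: 380.2/0.136 = 2795.588; AUC_iv,0→∞ = 8767.4125 + 2795.588 = 11563.0005 ng/mL·hr
Trapezoidal AUC_0→6 (subcutaneous injection):
  [0→0.5]: (0.0+125.2)/2 × 0.5 = 31.3
  [0.5→2.5]: (125.2+229.6)/2 × 2 = 354.8
  [2.5→5.5]: (229.6+167.7)/2 × 3 = 595.95
  [5.5→6]: (167.7+157.0)/2 × 0.5 = 81.175
  Sum = 1063.225 ng/mL·hr
subcutaneous injection tail: 157.0/0.136 = 1154.412; AUC_ev,0→∞ = 1063.225 + 1154.412 = 2217.637 ng/mL·hr
F = (AUC_ev/D_ev)/(AUC_iv/D_iv) = (2217.637/50)/(11563.0005/25) = 44.35274/462.52002 = 0.0959

F = 0.0959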